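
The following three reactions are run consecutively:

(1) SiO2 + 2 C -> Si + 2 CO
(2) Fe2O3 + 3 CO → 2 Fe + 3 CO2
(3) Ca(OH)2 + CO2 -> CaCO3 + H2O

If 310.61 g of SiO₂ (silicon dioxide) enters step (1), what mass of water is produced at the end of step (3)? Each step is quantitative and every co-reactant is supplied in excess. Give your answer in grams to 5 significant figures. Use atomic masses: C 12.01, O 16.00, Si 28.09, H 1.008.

M(SiO2) = 28.09 + 2(16.00) = 60.09 g/mol.
M(H2O) = 2(1.008) + 16.00 = 18.016 g/mol.
n(SiO2) = 310.61 / 60.09 = 5.16908 mol.
Reaction (1): SiO2→CO ratio 1:2 ⇒ n(CO) = 10.3382 mol.
Reaction (2): CO→CO2 ratio 3:3 ⇒ n(CO2) = 10.3382 mol.
Reaction (3): CO2→H2O ratio 1:1 ⇒ n(H2O) = 10.3382 mol.
Mass of H2O = 10.3382 × 18.016 = 186.252 g.

186.25 g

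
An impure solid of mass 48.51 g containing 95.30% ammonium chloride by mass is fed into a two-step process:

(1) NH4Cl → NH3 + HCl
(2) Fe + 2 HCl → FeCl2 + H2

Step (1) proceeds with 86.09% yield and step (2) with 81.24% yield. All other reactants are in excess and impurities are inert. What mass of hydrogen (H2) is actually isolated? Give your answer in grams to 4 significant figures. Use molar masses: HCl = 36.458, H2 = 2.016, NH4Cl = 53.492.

0.6093 g

Pure NH4Cl = 48.51 × 0.9530 = 46.230 g.
n(NH4Cl) = 46.230 / 53.492 = 0.86424 mol.
Step 1 (NH4Cl:HCl = 1:1): theoretical n(HCl) = 0.86424 mol; at 86.09% yield, n(HCl) = 0.74403 mol.
Step 2 (HCl:H2 = 2:1): theoretical n(H2) = 0.37201 mol, so theoretical mass = 0.37201 × 2.016 = 0.74998 g.
At 81.24% yield, actual mass of H2 = 0.74998 × 0.8124 = 0.60928 g.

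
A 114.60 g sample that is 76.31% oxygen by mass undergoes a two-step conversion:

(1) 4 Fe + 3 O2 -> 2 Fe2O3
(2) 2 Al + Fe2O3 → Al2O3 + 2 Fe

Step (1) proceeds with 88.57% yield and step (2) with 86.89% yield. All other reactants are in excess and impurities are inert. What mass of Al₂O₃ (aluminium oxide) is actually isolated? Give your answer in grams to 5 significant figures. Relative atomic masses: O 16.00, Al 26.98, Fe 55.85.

Pure O2 = 114.60 × 0.7631 = 87.4513 g.
M(O2) = 2(16.00) = 32.00 g/mol.
M(Al2O3) = 2(26.98) + 3(16.00) = 101.96 g/mol.
n(O2) = 87.4513 / 32.00 = 2.73285 mol.
Step 1 (O2:Fe2O3 = 3:2): theoretical n(Fe2O3) = 1.82190 mol; at 88.57% yield, n(Fe2O3) = 1.61366 mol.
Step 2 (Fe2O3:Al2O3 = 1:1): theoretical n(Al2O3) = 1.61366 mol, so theoretical mass = 1.61366 × 101.96 = 164.529 g.
At 86.89% yield, actual mass of Al2O3 = 164.529 × 0.8689 = 142.959 g.

142.96 g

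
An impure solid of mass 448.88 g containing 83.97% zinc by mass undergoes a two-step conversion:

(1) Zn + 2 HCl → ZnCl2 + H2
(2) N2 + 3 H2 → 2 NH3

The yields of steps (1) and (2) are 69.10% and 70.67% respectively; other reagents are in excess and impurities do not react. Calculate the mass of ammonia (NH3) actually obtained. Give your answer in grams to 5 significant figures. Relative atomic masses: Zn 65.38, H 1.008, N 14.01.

Pure Zn = 448.88 × 0.8397 = 376.925 g.
M(Zn) = 65.38 g/mol.
M(NH3) = 14.01 + 3(1.008) = 17.034 g/mol.
n(Zn) = 376.925 / 65.38 = 5.76514 mol.
Step 1 (Zn:H2 = 1:1): theoretical n(H2) = 5.76514 mol; at 69.10% yield, n(H2) = 3.98371 mol.
Step 2 (H2:NH3 = 3:2): theoretical n(NH3) = 2.65581 mol, so theoretical mass = 2.65581 × 17.034 = 45.2390 g.
At 70.67% yield, actual mass of NH3 = 45.2390 × 0.7067 = 31.9704 g.

31.970 g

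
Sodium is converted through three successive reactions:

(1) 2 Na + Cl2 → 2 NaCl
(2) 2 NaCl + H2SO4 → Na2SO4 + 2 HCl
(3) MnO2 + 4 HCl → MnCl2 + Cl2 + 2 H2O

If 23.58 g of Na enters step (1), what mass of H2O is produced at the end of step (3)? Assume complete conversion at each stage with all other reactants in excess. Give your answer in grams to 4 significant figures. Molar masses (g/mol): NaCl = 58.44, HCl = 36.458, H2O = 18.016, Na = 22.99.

9.239 g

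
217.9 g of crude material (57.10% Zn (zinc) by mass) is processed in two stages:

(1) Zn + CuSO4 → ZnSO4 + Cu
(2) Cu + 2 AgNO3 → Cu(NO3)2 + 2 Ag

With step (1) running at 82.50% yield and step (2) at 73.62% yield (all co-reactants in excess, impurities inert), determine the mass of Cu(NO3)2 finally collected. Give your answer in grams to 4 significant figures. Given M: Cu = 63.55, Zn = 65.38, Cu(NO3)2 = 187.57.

216.8 g

Pure Zn = 217.9 × 0.5710 = 124.42 g.
n(Zn) = 124.42 / 65.38 = 1.9030 mol.
Step 1 (Zn:Cu = 1:1): theoretical n(Cu) = 1.9030 mol; at 82.50% yield, n(Cu) = 1.5700 mol.
Step 2 (Cu:Cu(NO3)2 = 1:1): theoretical n(Cu(NO3)2) = 1.5700 mol, so theoretical mass = 1.5700 × 187.57 = 294.49 g.
At 73.62% yield, actual mass of Cu(NO3)2 = 294.49 × 0.7362 = 216.80 g.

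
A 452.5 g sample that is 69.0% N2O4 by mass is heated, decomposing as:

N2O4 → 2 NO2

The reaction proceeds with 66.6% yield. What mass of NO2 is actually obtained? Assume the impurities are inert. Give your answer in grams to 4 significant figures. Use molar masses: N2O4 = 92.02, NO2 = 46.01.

Pure N2O4 available = 452.5 g × 0.690 = 312.23 g.
n(N2O4) = 312.23 g / 92.02 g/mol = 3.3930 mol.
From the equation the N2O4:NO2 mole ratio is 1:2, so n(NO2) = 3.3930 × 2/1 = 6.7860 mol.
Mass of NO2 = 6.7860 mol × 46.01 g/mol = 312.23 g.
Actual mass collected = 312.23 g × 0.666 = 207.94 g.

207.9 g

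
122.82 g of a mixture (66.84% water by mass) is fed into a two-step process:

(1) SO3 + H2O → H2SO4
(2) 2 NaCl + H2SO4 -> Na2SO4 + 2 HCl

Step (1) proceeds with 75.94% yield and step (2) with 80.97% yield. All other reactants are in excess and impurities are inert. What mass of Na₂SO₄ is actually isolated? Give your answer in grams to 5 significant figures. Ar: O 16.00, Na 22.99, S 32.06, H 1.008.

397.97 g

Pure H2O = 122.82 × 0.6684 = 82.0929 g.
M(H2O) = 2(1.008) + 16.00 = 18.016 g/mol.
M(Na2SO4) = 2(22.99) + 32.06 + 4(16.00) = 142.04 g/mol.
n(H2O) = 82.0929 / 18.016 = 4.55667 mol.
Step 1 (H2O:H2SO4 = 1:1): theoretical n(H2SO4) = 4.55667 mol; at 75.94% yield, n(H2SO4) = 3.46033 mol.
Step 2 (H2SO4:Na2SO4 = 1:1): theoretical n(Na2SO4) = 3.46033 mol, so theoretical mass = 3.46033 × 142.04 = 491.506 g.
At 80.97% yield, actual mass of Na2SO4 = 491.506 × 0.8097 = 397.972 g.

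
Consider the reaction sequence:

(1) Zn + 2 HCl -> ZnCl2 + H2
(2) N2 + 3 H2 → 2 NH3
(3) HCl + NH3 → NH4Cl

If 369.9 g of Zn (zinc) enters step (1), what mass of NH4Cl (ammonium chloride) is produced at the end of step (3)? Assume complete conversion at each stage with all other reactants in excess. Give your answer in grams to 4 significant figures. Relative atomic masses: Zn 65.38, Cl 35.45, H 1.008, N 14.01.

201.8 g

M(Zn) = 65.38 g/mol.
M(NH4Cl) = 14.01 + 4(1.008) + 35.45 = 53.492 g/mol.
n(Zn) = 369.9 / 65.38 = 5.6577 mol.
Reaction (1): Zn→H2 ratio 1:1 ⇒ n(H2) = 5.6577 mol.
Reaction (2): H2→NH3 ratio 3:2 ⇒ n(NH3) = 3.7718 mol.
Reaction (3): NH3→NH4Cl ratio 1:1 ⇒ n(NH4Cl) = 3.7718 mol.
Mass of NH4Cl = 3.7718 × 53.492 = 201.76 g.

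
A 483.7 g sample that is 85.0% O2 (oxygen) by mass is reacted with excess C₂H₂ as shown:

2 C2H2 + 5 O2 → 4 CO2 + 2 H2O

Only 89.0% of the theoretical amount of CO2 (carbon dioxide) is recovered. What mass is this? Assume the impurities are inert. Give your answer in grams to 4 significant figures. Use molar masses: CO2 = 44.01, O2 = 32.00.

402.6 g

Pure O2 available = 483.7 g × 0.850 = 411.14 g.
n(O2) = 411.14 g / 32.00 g/mol = 12.848 mol.
From the equation the O2:CO2 mole ratio is 5:4, so n(CO2) = 12.848 × 4/5 = 10.279 mol.
Mass of CO2 = 10.279 mol × 44.01 g/mol = 452.36 g.
Actual mass collected = 452.36 g × 0.890 = 402.60 g.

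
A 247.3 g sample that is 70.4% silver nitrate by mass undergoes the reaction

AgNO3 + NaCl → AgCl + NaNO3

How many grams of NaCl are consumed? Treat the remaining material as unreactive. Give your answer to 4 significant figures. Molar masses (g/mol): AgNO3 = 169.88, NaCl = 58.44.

Mass of pure AgNO3 = 247.3 g × 0.704 = 174.10 g.
n(AgNO3) = 174.10 g / 169.88 g/mol = 1.0248 mol.
From the equation the AgNO3:NaCl mole ratio is 1:1, so n(NaCl) = 1.0248 × 1/1 = 1.0248 mol.
Mass of NaCl = 1.0248 mol × 58.44 g/mol = 59.891 g.

59.89 g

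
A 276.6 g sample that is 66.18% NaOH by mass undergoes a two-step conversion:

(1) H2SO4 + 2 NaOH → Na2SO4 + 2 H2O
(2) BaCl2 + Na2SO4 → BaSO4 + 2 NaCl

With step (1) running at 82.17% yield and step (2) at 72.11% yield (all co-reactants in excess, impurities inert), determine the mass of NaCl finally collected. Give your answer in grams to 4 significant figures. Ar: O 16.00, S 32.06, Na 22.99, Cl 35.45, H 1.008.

Pure NaOH = 276.6 × 0.6618 = 183.05 g.
M(NaOH) = 22.99 + 16.00 + 1.008 = 39.998 g/mol.
M(NaCl) = 22.99 + 35.45 = 58.44 g/mol.
n(NaOH) = 183.05 / 39.998 = 4.5766 mol.
Step 1 (NaOH:Na2SO4 = 2:1): theoretical n(Na2SO4) = 2.2883 mol; at 82.17% yield, n(Na2SO4) = 1.8803 mol.
Step 2 (Na2SO4:NaCl = 1:2): theoretical n(NaCl) = 3.7606 mol, so theoretical mass = 3.7606 × 58.44 = 219.77 g.
At 72.11% yield, actual mass of NaCl = 219.77 × 0.7211 = 158.47 g.

158.5 g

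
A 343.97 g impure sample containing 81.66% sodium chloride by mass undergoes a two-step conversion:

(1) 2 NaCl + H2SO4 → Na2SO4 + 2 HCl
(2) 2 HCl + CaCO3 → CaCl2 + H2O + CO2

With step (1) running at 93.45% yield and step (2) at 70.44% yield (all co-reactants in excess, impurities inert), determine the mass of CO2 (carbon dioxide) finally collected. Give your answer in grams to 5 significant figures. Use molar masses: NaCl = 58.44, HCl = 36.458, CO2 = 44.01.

Pure NaCl = 343.97 × 0.8166 = 280.886 g.
n(NaCl) = 280.886 / 58.44 = 4.80640 mol.
Step 1 (NaCl:HCl = 2:2): theoretical n(HCl) = 4.80640 mol; at 93.45% yield, n(HCl) = 4.49158 mol.
Step 2 (HCl:CO2 = 2:1): theoretical n(CO2) = 2.24579 mol, so theoretical mass = 2.24579 × 44.01 = 98.8372 g.
At 70.44% yield, actual mass of CO2 = 98.8372 × 0.7044 = 69.6209 g.

69.621 g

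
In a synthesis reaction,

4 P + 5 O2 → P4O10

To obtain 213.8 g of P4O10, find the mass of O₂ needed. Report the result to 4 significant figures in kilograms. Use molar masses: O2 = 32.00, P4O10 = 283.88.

0.1205 kg

n(P4O10) = 213.80 g / 283.88 g/mol = 0.75314 mol.
From the equation the P4O10:O2 mole ratio is 1:5, so n(O2) = 0.75314 × 5/1 = 3.7657 mol.
Mass of O2 = 3.7657 mol × 32.00 g/mol = 120.50 g.
Converting to kg: 120.50 g = 0.1205 kg.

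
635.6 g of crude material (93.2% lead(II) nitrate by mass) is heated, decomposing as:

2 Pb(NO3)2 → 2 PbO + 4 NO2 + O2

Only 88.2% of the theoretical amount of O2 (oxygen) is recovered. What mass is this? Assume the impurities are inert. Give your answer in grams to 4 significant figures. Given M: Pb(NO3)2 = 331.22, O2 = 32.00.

25.24 g

Pure Pb(NO3)2 available = 635.6 g × 0.932 = 592.38 g.
n(Pb(NO3)2) = 592.38 g / 331.22 g/mol = 1.7885 mol.
From the equation the Pb(NO3)2:O2 mole ratio is 2:1, so n(O2) = 1.7885 × 1/2 = 0.89424 mol.
Mass of O2 = 0.89424 mol × 32.00 g/mol = 28.616 g.
Actual mass collected = 28.616 g × 0.882 = 25.239 g.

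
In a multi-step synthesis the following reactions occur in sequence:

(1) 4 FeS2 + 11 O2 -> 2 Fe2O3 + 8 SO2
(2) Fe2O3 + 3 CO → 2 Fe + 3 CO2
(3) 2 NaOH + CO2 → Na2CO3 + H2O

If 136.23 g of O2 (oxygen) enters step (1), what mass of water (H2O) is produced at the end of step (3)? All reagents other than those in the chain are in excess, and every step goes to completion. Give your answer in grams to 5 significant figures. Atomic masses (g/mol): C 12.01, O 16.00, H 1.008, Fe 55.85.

41.835 g

M(O2) = 2(16.00) = 32.00 g/mol.
M(H2O) = 2(1.008) + 16.00 = 18.016 g/mol.
n(O2) = 136.23 / 32.00 = 4.25719 mol.
Reaction (1): O2→Fe2O3 ratio 11:2 ⇒ n(Fe2O3) = 0.774034 mol.
Reaction (2): Fe2O3→CO2 ratio 1:3 ⇒ n(CO2) = 2.32210 mol.
Reaction (3): CO2→H2O ratio 1:1 ⇒ n(H2O) = 2.32210 mol.
Mass of H2O = 2.32210 × 18.016 = 41.8350 g.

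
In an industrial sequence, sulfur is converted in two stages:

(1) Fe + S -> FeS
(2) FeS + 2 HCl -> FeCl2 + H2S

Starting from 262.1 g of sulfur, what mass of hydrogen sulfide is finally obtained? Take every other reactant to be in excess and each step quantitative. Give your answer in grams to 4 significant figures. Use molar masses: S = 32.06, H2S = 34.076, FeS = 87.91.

n(S) = 262.10 / 32.06 = 8.1753 mol.
Step 1 gives a 1:1 ratio of S to FeS, so n(FeS) = 8.1753 mol.
In step 2 the FeS:H2S ratio is 1:1, so n(H2S) = 8.1753 mol.
Mass of H2S = 8.1753 × 34.076 = 278.58 g.

278.6 g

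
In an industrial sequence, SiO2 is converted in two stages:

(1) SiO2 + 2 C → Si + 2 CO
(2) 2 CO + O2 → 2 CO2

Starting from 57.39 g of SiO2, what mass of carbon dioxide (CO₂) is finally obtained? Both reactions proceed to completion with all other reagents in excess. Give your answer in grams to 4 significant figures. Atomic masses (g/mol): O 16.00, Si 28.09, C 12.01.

M(SiO2) = 28.09 + 2(16.00) = 60.09 g/mol.
M(CO2) = 12.01 + 2(16.00) = 44.01 g/mol.
n(SiO2) = 57.390 / 60.09 = 0.95507 mol.
Step 1 gives a 1:2 ratio of SiO2 to CO, so n(CO) = 1.9101 mol.
In step 2 the CO:CO2 ratio is 2:2, so n(CO2) = 1.9101 mol.
Mass of CO2 = 1.9101 × 44.01 = 84.065 g.

84.07 g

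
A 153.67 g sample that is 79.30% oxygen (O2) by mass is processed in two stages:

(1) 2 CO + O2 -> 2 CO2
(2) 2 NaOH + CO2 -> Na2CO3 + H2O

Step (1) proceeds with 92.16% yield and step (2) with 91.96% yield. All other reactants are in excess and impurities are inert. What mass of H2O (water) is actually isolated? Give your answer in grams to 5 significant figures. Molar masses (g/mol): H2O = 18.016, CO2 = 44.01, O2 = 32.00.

Pure O2 = 153.67 × 0.7930 = 121.860 g.
n(O2) = 121.860 / 32.00 = 3.80813 mol.
Step 1 (O2:CO2 = 1:2): theoretical n(CO2) = 7.61627 mol; at 92.16% yield, n(CO2) = 7.01915 mol.
Step 2 (CO2:H2O = 1:1): theoretical n(H2O) = 7.01915 mol, so theoretical mass = 7.01915 × 18.016 = 126.457 g.
At 91.96% yield, actual mass of H2O = 126.457 × 0.9196 = 116.290 g.

116.29 g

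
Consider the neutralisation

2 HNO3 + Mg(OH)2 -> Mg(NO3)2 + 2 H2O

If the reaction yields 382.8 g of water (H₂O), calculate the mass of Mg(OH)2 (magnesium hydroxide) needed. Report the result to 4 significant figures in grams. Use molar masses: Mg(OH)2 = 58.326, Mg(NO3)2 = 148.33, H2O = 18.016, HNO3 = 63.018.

619.6 g

n(H2O) = 382.80 g / 18.016 g/mol = 21.248 mol.
From the equation the H2O:Mg(OH)2 mole ratio is 2:1, so n(Mg(OH)2) = 21.248 × 1/2 = 10.624 mol.
Mass of Mg(OH)2 = 10.624 mol × 58.326 g/mol = 619.65 g.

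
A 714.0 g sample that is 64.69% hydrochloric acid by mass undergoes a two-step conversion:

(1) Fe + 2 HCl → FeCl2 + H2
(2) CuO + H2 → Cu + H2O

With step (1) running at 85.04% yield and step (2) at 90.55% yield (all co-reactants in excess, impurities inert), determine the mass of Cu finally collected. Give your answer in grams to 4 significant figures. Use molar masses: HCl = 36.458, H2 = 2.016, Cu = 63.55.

310.0 g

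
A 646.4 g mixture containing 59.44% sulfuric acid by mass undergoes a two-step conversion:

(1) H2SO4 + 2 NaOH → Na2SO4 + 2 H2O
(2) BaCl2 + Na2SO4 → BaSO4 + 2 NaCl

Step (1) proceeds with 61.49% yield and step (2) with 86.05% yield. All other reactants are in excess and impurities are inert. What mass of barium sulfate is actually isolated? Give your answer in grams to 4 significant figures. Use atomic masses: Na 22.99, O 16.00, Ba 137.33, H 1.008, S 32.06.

483.8 g

Pure H2SO4 = 646.4 × 0.5944 = 384.22 g.
M(H2SO4) = 2(1.008) + 32.06 + 4(16.00) = 98.076 g/mol.
M(BaSO4) = 137.33 + 32.06 + 4(16.00) = 233.39 g/mol.
n(H2SO4) = 384.22 / 98.076 = 3.9176 mol.
Step 1 (H2SO4:Na2SO4 = 1:1): theoretical n(Na2SO4) = 3.9176 mol; at 61.49% yield, n(Na2SO4) = 2.4089 mol.
Step 2 (Na2SO4:BaSO4 = 1:1): theoretical n(BaSO4) = 2.4089 mol, so theoretical mass = 2.4089 × 233.39 = 562.22 g.
At 86.05% yield, actual mass of BaSO4 = 562.22 × 0.8605 = 483.79 g.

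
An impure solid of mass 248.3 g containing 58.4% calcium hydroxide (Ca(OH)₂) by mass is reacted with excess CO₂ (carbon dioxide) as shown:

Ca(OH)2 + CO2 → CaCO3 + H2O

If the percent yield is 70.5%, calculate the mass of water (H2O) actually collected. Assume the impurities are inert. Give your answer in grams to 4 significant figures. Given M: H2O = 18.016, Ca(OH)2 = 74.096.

Pure Ca(OH)2 available = 248.3 g × 0.584 = 145.01 g.
n(Ca(OH)2) = 145.01 g / 74.096 g/mol = 1.9570 mol.
From the equation the Ca(OH)2:H2O mole ratio is 1:1, so n(H2O) = 1.9570 × 1/1 = 1.9570 mol.
Mass of H2O = 1.9570 mol × 18.016 g/mol = 35.258 g.
Actual mass collected = 35.258 g × 0.705 = 24.857 g.

24.86 g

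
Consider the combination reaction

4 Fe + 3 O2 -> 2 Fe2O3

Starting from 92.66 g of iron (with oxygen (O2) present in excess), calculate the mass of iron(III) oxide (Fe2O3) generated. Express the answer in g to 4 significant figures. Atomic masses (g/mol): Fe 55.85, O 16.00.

132.5 g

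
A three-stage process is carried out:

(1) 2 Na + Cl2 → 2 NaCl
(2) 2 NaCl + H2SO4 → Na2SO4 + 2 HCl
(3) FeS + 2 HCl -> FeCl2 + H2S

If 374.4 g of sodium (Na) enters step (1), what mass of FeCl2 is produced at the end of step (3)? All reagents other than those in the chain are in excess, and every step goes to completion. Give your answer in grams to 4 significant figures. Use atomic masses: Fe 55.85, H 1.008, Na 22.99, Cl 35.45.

M(Na) = 22.99 g/mol.
M(FeCl2) = 55.85 + 2(35.45) = 126.75 g/mol.
n(Na) = 374.4 / 22.99 = 16.285 mol.
Reaction (1): Na→NaCl ratio 2:2 ⇒ n(NaCl) = 16.285 mol.
Reaction (2): NaCl→HCl ratio 2:2 ⇒ n(HCl) = 16.285 mol.
Reaction (3): HCl→FeCl2 ratio 2:1 ⇒ n(FeCl2) = 8.1427 mol.
Mass of FeCl2 = 8.1427 × 126.75 = 1032.1 g.

1032 g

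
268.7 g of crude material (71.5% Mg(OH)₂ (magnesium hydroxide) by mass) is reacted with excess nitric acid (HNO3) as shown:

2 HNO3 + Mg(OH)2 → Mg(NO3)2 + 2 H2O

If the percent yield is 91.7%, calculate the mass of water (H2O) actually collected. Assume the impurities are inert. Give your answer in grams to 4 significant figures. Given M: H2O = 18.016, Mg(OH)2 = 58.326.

108.8 g

Pure Mg(OH)2 available = 268.7 g × 0.715 = 192.12 g.
n(Mg(OH)2) = 192.12 g / 58.326 g/mol = 3.2939 mol.
From the equation the Mg(OH)2:H2O mole ratio is 1:2, so n(H2O) = 3.2939 × 2/1 = 6.5878 mol.
Mass of H2O = 6.5878 mol × 18.016 g/mol = 118.69 g.
Actual mass collected = 118.69 g × 0.917 = 108.84 g.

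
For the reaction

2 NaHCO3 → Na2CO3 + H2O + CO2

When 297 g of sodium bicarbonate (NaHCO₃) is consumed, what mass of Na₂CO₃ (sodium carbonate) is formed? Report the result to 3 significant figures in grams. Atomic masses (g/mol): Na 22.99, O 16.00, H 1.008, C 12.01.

M(NaHCO3) = 22.99 + 1.008 + 12.01 + 3(16.00) = 84.008 g/mol.
M(Na2CO3) = 2(22.99) + 12.01 + 3(16.00) = 105.99 g/mol.
n(NaHCO3) = 297.0 g / 84.008 g/mol = 3.535 mol.
From the equation the NaHCO3:Na2CO3 mole ratio is 2:1, so n(Na2CO3) = 3.535 × 1/2 = 1.768 mol.
Mass of Na2CO3 = 1.768 mol × 105.99 g/mol = 187.4 g.

187 g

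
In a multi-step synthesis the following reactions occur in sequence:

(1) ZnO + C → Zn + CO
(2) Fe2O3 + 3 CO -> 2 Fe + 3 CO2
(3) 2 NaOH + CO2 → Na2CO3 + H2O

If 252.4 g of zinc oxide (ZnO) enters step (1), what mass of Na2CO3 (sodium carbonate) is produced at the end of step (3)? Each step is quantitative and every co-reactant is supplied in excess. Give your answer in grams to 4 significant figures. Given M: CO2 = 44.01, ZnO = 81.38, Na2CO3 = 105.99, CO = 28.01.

n(ZnO) = 252.4 / 81.38 = 3.1015 mol.
Reaction (1): ZnO→CO ratio 1:1 ⇒ n(CO) = 3.1015 mol.
Reaction (2): CO→CO2 ratio 3:3 ⇒ n(CO2) = 3.1015 mol.
Reaction (3): CO2→Na2CO3 ratio 1:1 ⇒ n(Na2CO3) = 3.1015 mol.
Mass of Na2CO3 = 3.1015 × 105.99 = 328.73 g.

328.7 g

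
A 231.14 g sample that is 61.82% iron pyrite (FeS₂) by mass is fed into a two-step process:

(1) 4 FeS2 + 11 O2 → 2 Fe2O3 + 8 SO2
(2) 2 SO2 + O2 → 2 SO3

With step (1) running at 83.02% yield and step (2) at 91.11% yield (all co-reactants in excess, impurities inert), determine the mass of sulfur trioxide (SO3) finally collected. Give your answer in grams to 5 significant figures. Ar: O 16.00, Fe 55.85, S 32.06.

144.25 g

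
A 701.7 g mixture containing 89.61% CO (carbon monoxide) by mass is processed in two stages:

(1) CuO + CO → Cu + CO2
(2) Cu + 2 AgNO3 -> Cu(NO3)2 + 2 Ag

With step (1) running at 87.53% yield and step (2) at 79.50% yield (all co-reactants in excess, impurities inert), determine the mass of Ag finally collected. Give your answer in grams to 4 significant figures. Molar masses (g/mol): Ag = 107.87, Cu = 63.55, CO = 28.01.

Pure CO = 701.7 × 0.8961 = 628.79 g.
n(CO) = 628.79 / 28.01 = 22.449 mol.
Step 1 (CO:Cu = 1:1): theoretical n(Cu) = 22.449 mol; at 87.53% yield, n(Cu) = 19.650 mol.
Step 2 (Cu:Ag = 1:2): theoretical n(Ag) = 39.299 mol, so theoretical mass = 39.299 × 107.87 = 4239.2 g.
At 79.50% yield, actual mass of Ag = 4239.2 × 0.7950 = 3370.2 g.

3370 g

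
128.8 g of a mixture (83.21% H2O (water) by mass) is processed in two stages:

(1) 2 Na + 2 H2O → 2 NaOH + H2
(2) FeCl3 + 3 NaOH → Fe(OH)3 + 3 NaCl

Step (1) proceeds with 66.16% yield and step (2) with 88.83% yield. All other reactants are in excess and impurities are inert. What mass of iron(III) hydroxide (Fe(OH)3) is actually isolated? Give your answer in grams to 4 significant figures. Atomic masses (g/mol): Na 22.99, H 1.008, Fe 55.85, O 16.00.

Pure H2O = 128.8 × 0.8321 = 107.17 g.
M(H2O) = 2(1.008) + 16.00 = 18.016 g/mol.
M(Fe(OH)3) = 55.85 + 3(16.00) + 3(1.008) = 106.874 g/mol.
n(H2O) = 107.17 / 18.016 = 5.9488 mol.
Step 1 (H2O:NaOH = 2:2): theoretical n(NaOH) = 5.9488 mol; at 66.16% yield, n(NaOH) = 3.9358 mol.
Step 2 (NaOH:Fe(OH)3 = 3:1): theoretical n(Fe(OH)3) = 1.3119 mol, so theoretical mass = 1.3119 × 106.874 = 140.21 g.
At 88.83% yield, actual mass of Fe(OH)3 = 140.21 × 0.8883 = 124.55 g.

124.5 g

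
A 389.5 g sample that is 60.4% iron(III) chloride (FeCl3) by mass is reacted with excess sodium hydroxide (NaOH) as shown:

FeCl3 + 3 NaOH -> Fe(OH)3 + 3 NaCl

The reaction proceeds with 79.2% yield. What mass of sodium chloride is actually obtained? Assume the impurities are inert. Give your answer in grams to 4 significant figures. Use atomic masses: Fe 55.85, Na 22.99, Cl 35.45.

201.4 g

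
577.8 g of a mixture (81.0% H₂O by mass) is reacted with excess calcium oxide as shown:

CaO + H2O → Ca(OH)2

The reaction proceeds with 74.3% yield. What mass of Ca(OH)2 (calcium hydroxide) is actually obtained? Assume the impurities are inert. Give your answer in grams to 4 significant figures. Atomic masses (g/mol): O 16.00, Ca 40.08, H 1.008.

Pure H2O available = 577.8 g × 0.810 = 468.02 g.
M(H2O) = 2(1.008) + 16.00 = 18.016 g/mol.
M(Ca(OH)2) = 40.08 + 2(16.00) + 2(1.008) = 74.096 g/mol.
n(H2O) = 468.02 g / 18.016 g/mol = 25.978 mol.
From the equation the H2O:Ca(OH)2 mole ratio is 1:1, so n(Ca(OH)2) = 25.978 × 1/1 = 25.978 mol.
Mass of Ca(OH)2 = 25.978 mol × 74.096 g/mol = 1924.9 g.
Actual mass collected = 1924.9 g × 0.743 = 1430.2 g.

1430 g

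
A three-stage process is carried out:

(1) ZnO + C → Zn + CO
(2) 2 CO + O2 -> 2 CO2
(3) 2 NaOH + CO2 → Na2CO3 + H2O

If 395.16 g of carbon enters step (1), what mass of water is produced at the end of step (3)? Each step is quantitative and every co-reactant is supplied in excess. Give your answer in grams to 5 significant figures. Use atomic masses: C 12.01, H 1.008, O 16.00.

M(C) = 12.01 g/mol.
M(H2O) = 2(1.008) + 16.00 = 18.016 g/mol.
n(C) = 395.16 / 12.01 = 32.9026 mol.
Reaction (1): C→CO ratio 1:1 ⇒ n(CO) = 32.9026 mol.
Reaction (2): CO→CO2 ratio 2:2 ⇒ n(CO2) = 32.9026 mol.
Reaction (3): CO2→H2O ratio 1:1 ⇒ n(H2O) = 32.9026 mol.
Mass of H2O = 32.9026 × 18.016 = 592.773 g.

592.77 g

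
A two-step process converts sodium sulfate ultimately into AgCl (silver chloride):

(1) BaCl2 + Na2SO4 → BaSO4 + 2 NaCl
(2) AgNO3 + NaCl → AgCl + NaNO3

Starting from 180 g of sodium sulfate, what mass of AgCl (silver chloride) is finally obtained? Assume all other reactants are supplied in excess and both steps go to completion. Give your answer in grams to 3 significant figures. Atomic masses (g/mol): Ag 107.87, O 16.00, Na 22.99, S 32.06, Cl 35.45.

M(Na2SO4) = 2(22.99) + 32.06 + 4(16.00) = 142.04 g/mol.
M(AgCl) = 107.87 + 35.45 = 143.32 g/mol.
n(Na2SO4) = 180.0 / 142.04 = 1.267 mol.
Step 1 gives a 1:2 ratio of Na2SO4 to NaCl, so n(NaCl) = 2.534 mol.
In step 2 the NaCl:AgCl ratio is 1:1, so n(AgCl) = 2.534 mol.
Mass of AgCl = 2.534 × 143.32 = 363.2 g.

363 g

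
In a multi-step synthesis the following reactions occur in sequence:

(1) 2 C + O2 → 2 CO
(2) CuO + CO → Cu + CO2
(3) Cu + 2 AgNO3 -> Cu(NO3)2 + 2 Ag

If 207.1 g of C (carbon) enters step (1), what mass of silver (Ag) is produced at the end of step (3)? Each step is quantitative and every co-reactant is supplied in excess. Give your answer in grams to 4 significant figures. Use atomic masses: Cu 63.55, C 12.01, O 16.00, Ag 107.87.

M(C) = 12.01 g/mol.
M(Ag) = 107.87 g/mol.
n(C) = 207.1 / 12.01 = 17.244 mol.
Reaction (1): C→CO ratio 2:2 ⇒ n(CO) = 17.244 mol.
Reaction (2): CO→Cu ratio 1:1 ⇒ n(Cu) = 17.244 mol.
Reaction (3): Cu→Ag ratio 1:2 ⇒ n(Ag) = 34.488 mol.
Mass of Ag = 34.488 × 107.87 = 3720.2 g.

3720 g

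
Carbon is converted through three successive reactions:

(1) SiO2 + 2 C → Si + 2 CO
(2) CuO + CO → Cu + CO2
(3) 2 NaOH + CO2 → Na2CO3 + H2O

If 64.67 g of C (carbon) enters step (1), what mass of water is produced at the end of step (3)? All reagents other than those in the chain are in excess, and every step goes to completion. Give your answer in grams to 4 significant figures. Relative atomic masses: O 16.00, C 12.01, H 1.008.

97.01 g

M(C) = 12.01 g/mol.
M(H2O) = 2(1.008) + 16.00 = 18.016 g/mol.
n(C) = 64.67 / 12.01 = 5.3847 mol.
Reaction (1): C→CO ratio 2:2 ⇒ n(CO) = 5.3847 mol.
Reaction (2): CO→CO2 ratio 1:1 ⇒ n(CO2) = 5.3847 mol.
Reaction (3): CO2→H2O ratio 1:1 ⇒ n(H2O) = 5.3847 mol.
Mass of H2O = 5.3847 × 18.016 = 97.010 g.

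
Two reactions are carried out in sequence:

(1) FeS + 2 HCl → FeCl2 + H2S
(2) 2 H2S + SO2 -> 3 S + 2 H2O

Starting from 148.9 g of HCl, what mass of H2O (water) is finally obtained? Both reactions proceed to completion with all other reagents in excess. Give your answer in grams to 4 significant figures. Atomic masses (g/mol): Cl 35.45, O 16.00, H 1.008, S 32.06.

36.79 g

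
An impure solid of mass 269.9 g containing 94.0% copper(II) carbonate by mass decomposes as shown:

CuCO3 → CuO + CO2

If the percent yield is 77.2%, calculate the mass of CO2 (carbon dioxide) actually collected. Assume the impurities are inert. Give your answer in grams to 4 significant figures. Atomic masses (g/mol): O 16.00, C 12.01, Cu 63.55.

Pure CuCO3 available = 269.9 g × 0.940 = 253.71 g.
M(CuCO3) = 63.55 + 12.01 + 3(16.00) = 123.56 g/mol.
M(CO2) = 12.01 + 2(16.00) = 44.01 g/mol.
n(CuCO3) = 253.71 g / 123.56 g/mol = 2.0533 mol.
From the equation the CuCO3:CO2 mole ratio is 1:1, so n(CO2) = 2.0533 × 1/1 = 2.0533 mol.
Mass of CO2 = 2.0533 mol × 44.01 g/mol = 90.366 g.
Actual mass collected = 90.366 g × 0.772 = 69.762 g.

69.76 g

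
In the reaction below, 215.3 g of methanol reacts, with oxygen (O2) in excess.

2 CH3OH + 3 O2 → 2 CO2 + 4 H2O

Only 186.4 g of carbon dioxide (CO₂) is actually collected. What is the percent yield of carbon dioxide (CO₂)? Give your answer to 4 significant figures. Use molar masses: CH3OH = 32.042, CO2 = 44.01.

63.03 %

n(CH3OH) = 215.30 g / 32.042 g/mol = 6.7193 mol.
From the equation the CH3OH:CO2 mole ratio is 2:2, so n(CO2) = 6.7193 × 2/2 = 6.7193 mol.
Mass of CO2 = 6.7193 mol × 44.01 g/mol = 295.72 g.
This is the theoretical yield. Percent yield = 186.4 g / 295.72 g × 100% = 63.033%.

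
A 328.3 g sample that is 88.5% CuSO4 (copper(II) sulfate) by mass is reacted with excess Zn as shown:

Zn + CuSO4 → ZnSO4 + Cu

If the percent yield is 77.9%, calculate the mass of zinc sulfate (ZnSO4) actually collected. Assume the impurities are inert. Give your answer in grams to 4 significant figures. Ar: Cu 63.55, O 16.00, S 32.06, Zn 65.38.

228.9 g

Pure CuSO4 available = 328.3 g × 0.885 = 290.55 g.
M(CuSO4) = 63.55 + 32.06 + 4(16.00) = 159.61 g/mol.
M(ZnSO4) = 65.38 + 32.06 + 4(16.00) = 161.44 g/mol.
n(CuSO4) = 290.55 g / 159.61 g/mol = 1.8203 mol.
From the equation the CuSO4:ZnSO4 mole ratio is 1:1, so n(ZnSO4) = 1.8203 × 1/1 = 1.8203 mol.
Mass of ZnSO4 = 1.8203 mol × 161.44 g/mol = 293.88 g.
Actual mass collected = 293.88 g × 0.779 = 228.93 g.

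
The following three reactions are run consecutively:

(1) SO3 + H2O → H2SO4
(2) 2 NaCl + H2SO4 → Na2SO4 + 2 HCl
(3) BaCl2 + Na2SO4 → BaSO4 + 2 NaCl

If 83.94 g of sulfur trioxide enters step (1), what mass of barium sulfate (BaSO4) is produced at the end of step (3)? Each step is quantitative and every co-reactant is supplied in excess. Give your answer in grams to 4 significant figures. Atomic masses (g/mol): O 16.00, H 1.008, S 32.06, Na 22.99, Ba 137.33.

244.7 g

M(SO3) = 32.06 + 3(16.00) = 80.06 g/mol.
M(BaSO4) = 137.33 + 32.06 + 4(16.00) = 233.39 g/mol.
n(SO3) = 83.94 / 80.06 = 1.0485 mol.
Reaction (1): SO3→H2SO4 ratio 1:1 ⇒ n(H2SO4) = 1.0485 mol.
Reaction (2): H2SO4→Na2SO4 ratio 1:1 ⇒ n(Na2SO4) = 1.0485 mol.
Reaction (3): Na2SO4→BaSO4 ratio 1:1 ⇒ n(BaSO4) = 1.0485 mol.
Mass of BaSO4 = 1.0485 × 233.39 = 244.70 g.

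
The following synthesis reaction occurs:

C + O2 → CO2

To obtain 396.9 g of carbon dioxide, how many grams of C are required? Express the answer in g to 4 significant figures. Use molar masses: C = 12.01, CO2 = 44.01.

n(CO2) = 396.90 g / 44.01 g/mol = 9.0184 mol.
From the equation the CO2:C mole ratio is 1:1, so n(C) = 9.0184 × 1/1 = 9.0184 mol.
Mass of C = 9.0184 mol × 12.01 g/mol = 108.31 g.

108.3 g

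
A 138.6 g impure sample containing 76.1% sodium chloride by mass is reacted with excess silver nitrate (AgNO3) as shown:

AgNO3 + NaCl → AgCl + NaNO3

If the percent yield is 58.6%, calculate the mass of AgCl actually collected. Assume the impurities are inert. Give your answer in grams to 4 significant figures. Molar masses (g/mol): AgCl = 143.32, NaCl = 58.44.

Pure NaCl available = 138.6 g × 0.761 = 105.47 g.
n(NaCl) = 105.47 g / 58.44 g/mol = 1.8048 mol.
From the equation the NaCl:AgCl mole ratio is 1:1, so n(AgCl) = 1.8048 × 1/1 = 1.8048 mol.
Mass of AgCl = 1.8048 mol × 143.32 g/mol = 258.67 g.
Actual mass collected = 258.67 g × 0.586 = 151.58 g.

151.6 g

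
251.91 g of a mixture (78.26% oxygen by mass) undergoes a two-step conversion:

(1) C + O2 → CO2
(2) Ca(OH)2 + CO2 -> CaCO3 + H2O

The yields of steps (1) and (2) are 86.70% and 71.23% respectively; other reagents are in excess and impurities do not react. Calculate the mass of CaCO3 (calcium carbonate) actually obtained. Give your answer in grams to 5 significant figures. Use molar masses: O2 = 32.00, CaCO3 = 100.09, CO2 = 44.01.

380.81 g

Pure O2 = 251.91 × 0.7826 = 197.145 g.
n(O2) = 197.145 / 32.00 = 6.16077 mol.
Step 1 (O2:CO2 = 1:1): theoretical n(CO2) = 6.16077 mol; at 86.70% yield, n(CO2) = 5.34139 mol.
Step 2 (CO2:CaCO3 = 1:1): theoretical n(CaCO3) = 5.34139 mol, so theoretical mass = 5.34139 × 100.09 = 534.620 g.
At 71.23% yield, actual mass of CaCO3 = 534.620 × 0.7123 = 380.810 g.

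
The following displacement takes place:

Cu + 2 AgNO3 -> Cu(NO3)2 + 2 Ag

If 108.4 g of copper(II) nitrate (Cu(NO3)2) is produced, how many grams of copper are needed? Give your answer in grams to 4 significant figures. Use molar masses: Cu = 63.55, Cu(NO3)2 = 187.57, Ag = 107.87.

n(Cu(NO3)2) = 108.40 g / 187.57 g/mol = 0.57792 mol.
From the equation the Cu(NO3)2:Cu mole ratio is 1:1, so n(Cu) = 0.57792 × 1/1 = 0.57792 mol.
Mass of Cu = 0.57792 mol × 63.55 g/mol = 36.727 g.

36.73 g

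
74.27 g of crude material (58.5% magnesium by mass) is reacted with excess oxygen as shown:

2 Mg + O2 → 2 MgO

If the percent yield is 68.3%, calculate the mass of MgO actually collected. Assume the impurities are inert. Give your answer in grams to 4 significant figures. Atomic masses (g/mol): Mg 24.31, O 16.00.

Pure Mg available = 74.27 g × 0.585 = 43.448 g.
M(Mg) = 24.31 g/mol.
M(MgO) = 24.31 + 16.00 = 40.31 g/mol.
n(Mg) = 43.448 g / 24.31 g/mol = 1.7872 mol.
From the equation the Mg:MgO mole ratio is 2:2, so n(MgO) = 1.7872 × 2/2 = 1.7872 mol.
Mass of MgO = 1.7872 mol × 40.31 g/mol = 72.044 g.
Actual mass collected = 72.044 g × 0.683 = 49.206 g.

49.21 g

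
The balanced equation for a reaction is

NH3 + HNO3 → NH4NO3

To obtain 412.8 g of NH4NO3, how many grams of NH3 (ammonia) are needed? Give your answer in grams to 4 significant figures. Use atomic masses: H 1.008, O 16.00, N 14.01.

M(NH4NO3) = 2(14.01) + 4(1.008) + 3(16.00) = 80.052 g/mol.
M(NH3) = 14.01 + 3(1.008) = 17.034 g/mol.
n(NH4NO3) = 412.80 g / 80.052 g/mol = 5.1566 mol.
From the equation the NH4NO3:NH3 mole ratio is 1:1, so n(NH3) = 5.1566 × 1/1 = 5.1566 mol.
Mass of NH3 = 5.1566 mol × 17.034 g/mol = 87.838 g.

87.84 g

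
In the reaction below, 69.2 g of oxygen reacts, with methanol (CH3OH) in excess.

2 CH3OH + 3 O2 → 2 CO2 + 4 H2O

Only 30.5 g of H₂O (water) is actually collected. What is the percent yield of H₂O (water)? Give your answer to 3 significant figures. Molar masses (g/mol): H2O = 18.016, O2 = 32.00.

58.7 %

n(O2) = 69.20 g / 32.00 g/mol = 2.163 mol.
From the equation the O2:H2O mole ratio is 3:4, so n(H2O) = 2.163 × 4/3 = 2.883 mol.
Mass of H2O = 2.883 mol × 18.016 g/mol = 51.95 g.
This is the theoretical yield. Percent yield = 30.5 g / 51.95 g × 100% = 58.71%.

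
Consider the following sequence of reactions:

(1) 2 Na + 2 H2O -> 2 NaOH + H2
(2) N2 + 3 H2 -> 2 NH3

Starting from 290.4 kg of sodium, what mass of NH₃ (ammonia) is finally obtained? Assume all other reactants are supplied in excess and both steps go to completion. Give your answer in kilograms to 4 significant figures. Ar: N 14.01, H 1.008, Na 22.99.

71.72 kg

M(Na) = 22.99 g/mol.
M(NH3) = 14.01 + 3(1.008) = 17.034 g/mol.
290.4 kg = 290400 g.
n(Na) = 290400 / 22.99 = 12632 mol.
Step 1 gives a 2:1 ratio of Na to H2, so n(H2) = 6315.8 mol.
In step 2 the H2:NH3 ratio is 3:2, so n(NH3) = 4210.5 mol.
Mass of NH3 = 4210.5 × 17.034 = 71722 g = 71.72 kg.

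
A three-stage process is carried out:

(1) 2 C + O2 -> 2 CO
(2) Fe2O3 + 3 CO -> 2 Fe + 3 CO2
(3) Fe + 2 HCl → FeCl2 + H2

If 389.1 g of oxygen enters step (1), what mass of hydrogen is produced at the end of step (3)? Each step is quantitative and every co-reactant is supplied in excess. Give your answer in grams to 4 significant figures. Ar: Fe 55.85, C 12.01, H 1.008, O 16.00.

32.68 g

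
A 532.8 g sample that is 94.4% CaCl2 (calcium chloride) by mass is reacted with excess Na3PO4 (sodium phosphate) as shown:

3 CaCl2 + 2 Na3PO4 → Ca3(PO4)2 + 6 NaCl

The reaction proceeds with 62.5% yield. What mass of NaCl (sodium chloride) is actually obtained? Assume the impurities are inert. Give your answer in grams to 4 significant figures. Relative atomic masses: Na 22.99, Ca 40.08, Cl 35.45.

331.1 g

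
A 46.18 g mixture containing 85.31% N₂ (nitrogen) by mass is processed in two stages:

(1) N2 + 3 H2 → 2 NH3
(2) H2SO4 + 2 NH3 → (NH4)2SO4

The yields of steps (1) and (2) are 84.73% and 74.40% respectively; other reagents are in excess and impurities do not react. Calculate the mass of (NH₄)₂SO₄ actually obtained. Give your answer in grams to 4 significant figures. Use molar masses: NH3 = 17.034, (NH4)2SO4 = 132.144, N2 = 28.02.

Pure N2 = 46.18 × 0.8531 = 39.396 g.
n(N2) = 39.396 / 28.02 = 1.4060 mol.
Step 1 (N2:NH3 = 1:2): theoretical n(NH3) = 2.8120 mol; at 84.73% yield, n(NH3) = 2.3826 mol.
Step 2 (NH3:(NH4)2SO4 = 2:1): theoretical n((NH4)2SO4) = 1.1913 mol, so theoretical mass = 1.1913 × 132.144 = 157.42 g.
At 74.40% yield, actual mass of (NH4)2SO4 = 157.42 × 0.7440 = 117.12 g.

117.1 g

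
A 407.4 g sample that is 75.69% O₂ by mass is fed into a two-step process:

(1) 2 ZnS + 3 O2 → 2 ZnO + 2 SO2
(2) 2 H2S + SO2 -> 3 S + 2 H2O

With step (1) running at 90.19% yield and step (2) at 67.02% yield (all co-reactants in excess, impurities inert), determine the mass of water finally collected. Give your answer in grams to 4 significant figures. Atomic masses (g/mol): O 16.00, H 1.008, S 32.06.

Pure O2 = 407.4 × 0.7569 = 308.36 g.
M(O2) = 2(16.00) = 32.00 g/mol.
M(H2O) = 2(1.008) + 16.00 = 18.016 g/mol.
n(O2) = 308.36 / 32.00 = 9.6363 mol.
Step 1 (O2:SO2 = 3:2): theoretical n(SO2) = 6.4242 mol; at 90.19% yield, n(SO2) = 5.7940 mol.
Step 2 (SO2:H2O = 1:2): theoretical n(H2O) = 11.588 mol, so theoretical mass = 11.588 × 18.016 = 208.77 g.
At 67.02% yield, actual mass of H2O = 208.77 × 0.6702 = 139.92 g.

139.9 g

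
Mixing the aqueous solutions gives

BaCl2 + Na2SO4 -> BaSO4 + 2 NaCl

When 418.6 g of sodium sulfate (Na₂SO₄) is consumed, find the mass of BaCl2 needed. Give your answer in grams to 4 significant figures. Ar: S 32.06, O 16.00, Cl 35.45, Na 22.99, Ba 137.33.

613.7 g

M(Na2SO4) = 2(22.99) + 32.06 + 4(16.00) = 142.04 g/mol.
M(BaCl2) = 137.33 + 2(35.45) = 208.23 g/mol.
n(Na2SO4) = 418.60 g / 142.04 g/mol = 2.9471 mol.
From the equation the Na2SO4:BaCl2 mole ratio is 1:1, so n(BaCl2) = 2.9471 × 1/1 = 2.9471 mol.
Mass of BaCl2 = 2.9471 mol × 208.23 g/mol = 613.67 g.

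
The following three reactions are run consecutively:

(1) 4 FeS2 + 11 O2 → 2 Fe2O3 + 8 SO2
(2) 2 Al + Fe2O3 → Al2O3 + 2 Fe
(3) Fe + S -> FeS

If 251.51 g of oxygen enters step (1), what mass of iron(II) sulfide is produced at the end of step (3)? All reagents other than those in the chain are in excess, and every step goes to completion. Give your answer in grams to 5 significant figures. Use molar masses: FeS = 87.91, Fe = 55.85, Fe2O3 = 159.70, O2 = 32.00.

n(O2) = 251.51 / 32.00 = 7.85969 mol.
Reaction (1): O2→Fe2O3 ratio 11:2 ⇒ n(Fe2O3) = 1.42903 mol.
Reaction (2): Fe2O3→Fe ratio 1:2 ⇒ n(Fe) = 2.85807 mol.
Reaction (3): Fe→FeS ratio 1:1 ⇒ n(FeS) = 2.85807 mol.
Mass of FeS = 2.85807 × 87.91 = 251.253 g.

251.25 g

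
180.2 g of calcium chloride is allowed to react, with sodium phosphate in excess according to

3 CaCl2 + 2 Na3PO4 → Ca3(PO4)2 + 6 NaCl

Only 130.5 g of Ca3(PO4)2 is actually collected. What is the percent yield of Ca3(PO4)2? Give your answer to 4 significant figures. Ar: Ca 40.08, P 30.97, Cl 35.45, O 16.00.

77.73 %

M(CaCl2) = 40.08 + 2(35.45) = 110.98 g/mol.
M(Ca3(PO4)2) = 3(40.08) + 2(30.97) + 8(16.00) = 310.18 g/mol.
n(CaCl2) = 180.20 g / 110.98 g/mol = 1.6237 mol.
From the equation the CaCl2:Ca3(PO4)2 mole ratio is 3:1, so n(Ca3(PO4)2) = 1.6237 × 1/3 = 0.54124 mol.
Mass of Ca3(PO4)2 = 0.54124 mol × 310.18 g/mol = 167.88 g.
This is the theoretical yield. Percent yield = 130.5 g / 167.88 g × 100% = 77.733%.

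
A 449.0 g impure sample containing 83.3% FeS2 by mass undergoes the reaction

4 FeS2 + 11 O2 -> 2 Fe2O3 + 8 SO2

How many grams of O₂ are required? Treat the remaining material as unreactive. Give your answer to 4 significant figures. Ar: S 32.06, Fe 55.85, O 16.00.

274.3 g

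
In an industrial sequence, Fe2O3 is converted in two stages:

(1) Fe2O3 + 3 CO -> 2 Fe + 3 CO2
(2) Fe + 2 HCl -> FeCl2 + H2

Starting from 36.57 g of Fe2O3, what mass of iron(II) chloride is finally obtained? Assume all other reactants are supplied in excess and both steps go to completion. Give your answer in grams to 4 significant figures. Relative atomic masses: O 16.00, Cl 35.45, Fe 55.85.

M(Fe2O3) = 2(55.85) + 3(16.00) = 159.70 g/mol.
M(FeCl2) = 55.85 + 2(35.45) = 126.75 g/mol.
n(Fe2O3) = 36.570 / 159.70 = 0.22899 mol.
Step 1 gives a 1:2 ratio of Fe2O3 to Fe, so n(Fe) = 0.45798 mol.
In step 2 the Fe:FeCl2 ratio is 1:1, so n(FeCl2) = 0.45798 mol.
Mass of FeCl2 = 0.45798 × 126.75 = 58.049 g.

58.05 g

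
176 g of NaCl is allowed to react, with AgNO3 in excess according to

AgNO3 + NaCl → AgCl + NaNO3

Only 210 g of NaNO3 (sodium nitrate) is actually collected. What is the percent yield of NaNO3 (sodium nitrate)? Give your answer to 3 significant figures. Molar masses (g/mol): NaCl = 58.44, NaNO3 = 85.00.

n(NaCl) = 176.0 g / 58.44 g/mol = 3.012 mol.
From the equation the NaCl:NaNO3 mole ratio is 1:1, so n(NaNO3) = 3.012 × 1/1 = 3.012 mol.
Mass of NaNO3 = 3.012 mol × 85.00 g/mol = 256.0 g.
This is the theoretical yield. Percent yield = 210 g / 256.0 g × 100% = 82.03%.

82.0 %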